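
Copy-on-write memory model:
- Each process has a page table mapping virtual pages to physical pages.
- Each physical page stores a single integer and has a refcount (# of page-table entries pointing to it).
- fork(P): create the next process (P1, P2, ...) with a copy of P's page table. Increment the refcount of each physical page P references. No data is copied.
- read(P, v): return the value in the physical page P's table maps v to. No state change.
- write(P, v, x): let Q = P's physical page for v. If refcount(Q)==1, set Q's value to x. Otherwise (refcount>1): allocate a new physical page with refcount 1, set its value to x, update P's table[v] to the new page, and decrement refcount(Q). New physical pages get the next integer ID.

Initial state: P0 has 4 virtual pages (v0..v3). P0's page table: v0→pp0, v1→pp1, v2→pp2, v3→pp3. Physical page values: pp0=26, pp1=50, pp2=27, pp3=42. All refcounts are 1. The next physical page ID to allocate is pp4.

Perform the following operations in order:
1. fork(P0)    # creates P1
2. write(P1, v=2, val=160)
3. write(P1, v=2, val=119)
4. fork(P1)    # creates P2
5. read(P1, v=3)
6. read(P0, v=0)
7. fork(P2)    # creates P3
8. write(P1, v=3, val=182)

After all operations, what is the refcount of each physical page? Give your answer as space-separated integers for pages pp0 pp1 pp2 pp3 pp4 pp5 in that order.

Op 1: fork(P0) -> P1. 4 ppages; refcounts: pp0:2 pp1:2 pp2:2 pp3:2
Op 2: write(P1, v2, 160). refcount(pp2)=2>1 -> COPY to pp4. 5 ppages; refcounts: pp0:2 pp1:2 pp2:1 pp3:2 pp4:1
Op 3: write(P1, v2, 119). refcount(pp4)=1 -> write in place. 5 ppages; refcounts: pp0:2 pp1:2 pp2:1 pp3:2 pp4:1
Op 4: fork(P1) -> P2. 5 ppages; refcounts: pp0:3 pp1:3 pp2:1 pp3:3 pp4:2
Op 5: read(P1, v3) -> 42. No state change.
Op 6: read(P0, v0) -> 26. No state change.
Op 7: fork(P2) -> P3. 5 ppages; refcounts: pp0:4 pp1:4 pp2:1 pp3:4 pp4:3
Op 8: write(P1, v3, 182). refcount(pp3)=4>1 -> COPY to pp5. 6 ppages; refcounts: pp0:4 pp1:4 pp2:1 pp3:3 pp4:3 pp5:1

Answer: 4 4 1 3 3 1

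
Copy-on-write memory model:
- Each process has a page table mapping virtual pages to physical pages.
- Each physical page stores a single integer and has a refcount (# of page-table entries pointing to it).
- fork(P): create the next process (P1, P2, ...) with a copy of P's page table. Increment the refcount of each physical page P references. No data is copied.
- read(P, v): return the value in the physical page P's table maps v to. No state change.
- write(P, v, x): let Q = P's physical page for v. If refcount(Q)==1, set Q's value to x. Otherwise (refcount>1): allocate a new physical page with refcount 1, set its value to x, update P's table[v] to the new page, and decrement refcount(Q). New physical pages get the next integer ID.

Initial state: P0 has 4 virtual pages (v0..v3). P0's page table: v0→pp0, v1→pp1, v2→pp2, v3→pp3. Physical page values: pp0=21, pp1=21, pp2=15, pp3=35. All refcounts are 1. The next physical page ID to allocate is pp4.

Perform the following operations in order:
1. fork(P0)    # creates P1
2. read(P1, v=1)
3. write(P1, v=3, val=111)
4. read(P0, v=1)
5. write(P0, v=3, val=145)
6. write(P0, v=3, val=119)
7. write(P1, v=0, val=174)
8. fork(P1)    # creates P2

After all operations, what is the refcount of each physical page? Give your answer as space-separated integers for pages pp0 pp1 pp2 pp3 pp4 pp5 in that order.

Answer: 1 3 3 1 2 2

Derivation:
Op 1: fork(P0) -> P1. 4 ppages; refcounts: pp0:2 pp1:2 pp2:2 pp3:2
Op 2: read(P1, v1) -> 21. No state change.
Op 3: write(P1, v3, 111). refcount(pp3)=2>1 -> COPY to pp4. 5 ppages; refcounts: pp0:2 pp1:2 pp2:2 pp3:1 pp4:1
Op 4: read(P0, v1) -> 21. No state change.
Op 5: write(P0, v3, 145). refcount(pp3)=1 -> write in place. 5 ppages; refcounts: pp0:2 pp1:2 pp2:2 pp3:1 pp4:1
Op 6: write(P0, v3, 119). refcount(pp3)=1 -> write in place. 5 ppages; refcounts: pp0:2 pp1:2 pp2:2 pp3:1 pp4:1
Op 7: write(P1, v0, 174). refcount(pp0)=2>1 -> COPY to pp5. 6 ppages; refcounts: pp0:1 pp1:2 pp2:2 pp3:1 pp4:1 pp5:1
Op 8: fork(P1) -> P2. 6 ppages; refcounts: pp0:1 pp1:3 pp2:3 pp3:1 pp4:2 pp5:2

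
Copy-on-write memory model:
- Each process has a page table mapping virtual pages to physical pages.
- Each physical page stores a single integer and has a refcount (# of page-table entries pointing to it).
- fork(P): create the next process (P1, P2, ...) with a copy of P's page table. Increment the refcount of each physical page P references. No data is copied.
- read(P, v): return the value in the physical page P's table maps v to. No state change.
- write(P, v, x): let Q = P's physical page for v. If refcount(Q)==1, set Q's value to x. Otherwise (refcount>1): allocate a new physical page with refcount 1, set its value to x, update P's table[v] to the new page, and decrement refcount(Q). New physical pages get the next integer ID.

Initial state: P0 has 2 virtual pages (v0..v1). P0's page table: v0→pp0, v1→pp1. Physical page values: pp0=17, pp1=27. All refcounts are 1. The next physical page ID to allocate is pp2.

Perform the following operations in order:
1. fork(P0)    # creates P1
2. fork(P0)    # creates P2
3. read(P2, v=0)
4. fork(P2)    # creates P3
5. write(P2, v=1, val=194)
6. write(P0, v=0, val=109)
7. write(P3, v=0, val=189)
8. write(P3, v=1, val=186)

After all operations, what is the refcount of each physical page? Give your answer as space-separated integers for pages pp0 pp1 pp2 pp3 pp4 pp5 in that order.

Answer: 2 2 1 1 1 1

Derivation:
Op 1: fork(P0) -> P1. 2 ppages; refcounts: pp0:2 pp1:2
Op 2: fork(P0) -> P2. 2 ppages; refcounts: pp0:3 pp1:3
Op 3: read(P2, v0) -> 17. No state change.
Op 4: fork(P2) -> P3. 2 ppages; refcounts: pp0:4 pp1:4
Op 5: write(P2, v1, 194). refcount(pp1)=4>1 -> COPY to pp2. 3 ppages; refcounts: pp0:4 pp1:3 pp2:1
Op 6: write(P0, v0, 109). refcount(pp0)=4>1 -> COPY to pp3. 4 ppages; refcounts: pp0:3 pp1:3 pp2:1 pp3:1
Op 7: write(P3, v0, 189). refcount(pp0)=3>1 -> COPY to pp4. 5 ppages; refcounts: pp0:2 pp1:3 pp2:1 pp3:1 pp4:1
Op 8: write(P3, v1, 186). refcount(pp1)=3>1 -> COPY to pp5. 6 ppages; refcounts: pp0:2 pp1:2 pp2:1 pp3:1 pp4:1 pp5:1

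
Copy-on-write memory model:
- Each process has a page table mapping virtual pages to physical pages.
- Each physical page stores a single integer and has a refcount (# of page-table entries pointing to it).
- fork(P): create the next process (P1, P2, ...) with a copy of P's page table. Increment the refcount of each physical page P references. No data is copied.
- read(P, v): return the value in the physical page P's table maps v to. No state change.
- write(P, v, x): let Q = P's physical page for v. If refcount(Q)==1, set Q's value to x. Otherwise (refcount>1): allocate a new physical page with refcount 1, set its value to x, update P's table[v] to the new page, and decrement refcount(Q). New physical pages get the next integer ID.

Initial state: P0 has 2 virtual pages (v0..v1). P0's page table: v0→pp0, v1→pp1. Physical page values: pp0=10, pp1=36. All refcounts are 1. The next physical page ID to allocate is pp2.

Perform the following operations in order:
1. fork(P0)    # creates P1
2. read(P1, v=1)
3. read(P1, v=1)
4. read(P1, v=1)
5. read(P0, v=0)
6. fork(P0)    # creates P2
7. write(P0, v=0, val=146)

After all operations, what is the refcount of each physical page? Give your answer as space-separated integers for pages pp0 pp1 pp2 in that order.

Op 1: fork(P0) -> P1. 2 ppages; refcounts: pp0:2 pp1:2
Op 2: read(P1, v1) -> 36. No state change.
Op 3: read(P1, v1) -> 36. No state change.
Op 4: read(P1, v1) -> 36. No state change.
Op 5: read(P0, v0) -> 10. No state change.
Op 6: fork(P0) -> P2. 2 ppages; refcounts: pp0:3 pp1:3
Op 7: write(P0, v0, 146). refcount(pp0)=3>1 -> COPY to pp2. 3 ppages; refcounts: pp0:2 pp1:3 pp2:1

Answer: 2 3 1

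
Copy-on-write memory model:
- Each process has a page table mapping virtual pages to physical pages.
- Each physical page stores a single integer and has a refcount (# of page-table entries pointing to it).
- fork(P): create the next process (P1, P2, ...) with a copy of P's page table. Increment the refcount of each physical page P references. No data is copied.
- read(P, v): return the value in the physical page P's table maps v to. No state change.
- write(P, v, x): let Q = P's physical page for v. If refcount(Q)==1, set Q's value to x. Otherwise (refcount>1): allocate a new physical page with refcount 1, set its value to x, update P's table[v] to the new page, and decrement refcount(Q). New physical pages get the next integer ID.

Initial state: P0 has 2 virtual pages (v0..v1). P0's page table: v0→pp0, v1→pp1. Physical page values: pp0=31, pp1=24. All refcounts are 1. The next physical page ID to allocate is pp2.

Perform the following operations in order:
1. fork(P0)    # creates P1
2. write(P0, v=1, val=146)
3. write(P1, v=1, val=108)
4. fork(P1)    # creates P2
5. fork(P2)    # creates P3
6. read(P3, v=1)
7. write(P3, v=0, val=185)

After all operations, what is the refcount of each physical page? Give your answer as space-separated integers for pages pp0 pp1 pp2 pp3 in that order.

Op 1: fork(P0) -> P1. 2 ppages; refcounts: pp0:2 pp1:2
Op 2: write(P0, v1, 146). refcount(pp1)=2>1 -> COPY to pp2. 3 ppages; refcounts: pp0:2 pp1:1 pp2:1
Op 3: write(P1, v1, 108). refcount(pp1)=1 -> write in place. 3 ppages; refcounts: pp0:2 pp1:1 pp2:1
Op 4: fork(P1) -> P2. 3 ppages; refcounts: pp0:3 pp1:2 pp2:1
Op 5: fork(P2) -> P3. 3 ppages; refcounts: pp0:4 pp1:3 pp2:1
Op 6: read(P3, v1) -> 108. No state change.
Op 7: write(P3, v0, 185). refcount(pp0)=4>1 -> COPY to pp3. 4 ppages; refcounts: pp0:3 pp1:3 pp2:1 pp3:1

Answer: 3 3 1 1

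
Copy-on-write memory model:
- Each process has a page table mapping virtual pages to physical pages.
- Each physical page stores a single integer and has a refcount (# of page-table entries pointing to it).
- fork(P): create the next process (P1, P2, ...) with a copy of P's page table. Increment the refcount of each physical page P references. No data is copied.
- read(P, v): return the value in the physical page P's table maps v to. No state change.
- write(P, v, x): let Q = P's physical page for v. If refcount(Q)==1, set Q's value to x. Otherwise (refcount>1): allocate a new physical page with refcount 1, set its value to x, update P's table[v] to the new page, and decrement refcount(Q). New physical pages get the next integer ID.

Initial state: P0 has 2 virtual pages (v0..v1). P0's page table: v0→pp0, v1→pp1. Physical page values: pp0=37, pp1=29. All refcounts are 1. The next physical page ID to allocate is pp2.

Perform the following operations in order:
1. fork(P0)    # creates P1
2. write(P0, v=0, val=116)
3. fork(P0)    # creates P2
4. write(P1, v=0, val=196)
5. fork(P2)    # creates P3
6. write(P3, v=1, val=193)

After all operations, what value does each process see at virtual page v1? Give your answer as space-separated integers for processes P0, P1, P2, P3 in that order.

Answer: 29 29 29 193

Derivation:
Op 1: fork(P0) -> P1. 2 ppages; refcounts: pp0:2 pp1:2
Op 2: write(P0, v0, 116). refcount(pp0)=2>1 -> COPY to pp2. 3 ppages; refcounts: pp0:1 pp1:2 pp2:1
Op 3: fork(P0) -> P2. 3 ppages; refcounts: pp0:1 pp1:3 pp2:2
Op 4: write(P1, v0, 196). refcount(pp0)=1 -> write in place. 3 ppages; refcounts: pp0:1 pp1:3 pp2:2
Op 5: fork(P2) -> P3. 3 ppages; refcounts: pp0:1 pp1:4 pp2:3
Op 6: write(P3, v1, 193). refcount(pp1)=4>1 -> COPY to pp3. 4 ppages; refcounts: pp0:1 pp1:3 pp2:3 pp3:1
P0: v1 -> pp1 = 29
P1: v1 -> pp1 = 29
P2: v1 -> pp1 = 29
P3: v1 -> pp3 = 193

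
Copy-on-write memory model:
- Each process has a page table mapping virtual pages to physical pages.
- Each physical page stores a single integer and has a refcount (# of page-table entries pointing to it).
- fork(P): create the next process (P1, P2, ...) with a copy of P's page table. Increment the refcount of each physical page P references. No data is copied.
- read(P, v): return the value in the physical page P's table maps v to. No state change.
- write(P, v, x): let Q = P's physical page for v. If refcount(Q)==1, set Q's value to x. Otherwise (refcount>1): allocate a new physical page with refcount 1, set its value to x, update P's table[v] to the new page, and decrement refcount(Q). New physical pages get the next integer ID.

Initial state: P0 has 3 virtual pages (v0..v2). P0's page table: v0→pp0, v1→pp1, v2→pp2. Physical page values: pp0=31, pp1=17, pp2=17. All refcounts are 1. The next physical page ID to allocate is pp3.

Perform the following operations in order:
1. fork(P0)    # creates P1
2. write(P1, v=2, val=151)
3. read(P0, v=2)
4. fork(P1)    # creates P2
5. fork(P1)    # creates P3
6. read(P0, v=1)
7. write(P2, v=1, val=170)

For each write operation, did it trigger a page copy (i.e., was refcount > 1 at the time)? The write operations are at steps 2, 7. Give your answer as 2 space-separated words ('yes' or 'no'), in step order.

Op 1: fork(P0) -> P1. 3 ppages; refcounts: pp0:2 pp1:2 pp2:2
Op 2: write(P1, v2, 151). refcount(pp2)=2>1 -> COPY to pp3. 4 ppages; refcounts: pp0:2 pp1:2 pp2:1 pp3:1
Op 3: read(P0, v2) -> 17. No state change.
Op 4: fork(P1) -> P2. 4 ppages; refcounts: pp0:3 pp1:3 pp2:1 pp3:2
Op 5: fork(P1) -> P3. 4 ppages; refcounts: pp0:4 pp1:4 pp2:1 pp3:3
Op 6: read(P0, v1) -> 17. No state change.
Op 7: write(P2, v1, 170). refcount(pp1)=4>1 -> COPY to pp4. 5 ppages; refcounts: pp0:4 pp1:3 pp2:1 pp3:3 pp4:1

yes yes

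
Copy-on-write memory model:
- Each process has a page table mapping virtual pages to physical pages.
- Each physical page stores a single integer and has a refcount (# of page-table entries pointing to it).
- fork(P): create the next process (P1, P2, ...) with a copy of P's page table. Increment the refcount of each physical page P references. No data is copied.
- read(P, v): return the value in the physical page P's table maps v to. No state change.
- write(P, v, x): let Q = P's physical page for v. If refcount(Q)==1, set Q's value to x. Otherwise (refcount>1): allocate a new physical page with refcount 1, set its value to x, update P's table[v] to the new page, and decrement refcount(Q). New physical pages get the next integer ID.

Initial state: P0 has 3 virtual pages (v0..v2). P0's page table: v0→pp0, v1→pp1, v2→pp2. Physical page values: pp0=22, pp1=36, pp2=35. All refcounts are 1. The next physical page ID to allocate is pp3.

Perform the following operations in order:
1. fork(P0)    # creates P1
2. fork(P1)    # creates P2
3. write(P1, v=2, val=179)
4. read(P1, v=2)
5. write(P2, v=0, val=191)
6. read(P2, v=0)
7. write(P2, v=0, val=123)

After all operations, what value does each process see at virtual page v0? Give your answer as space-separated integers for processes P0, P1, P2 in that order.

Answer: 22 22 123

Derivation:
Op 1: fork(P0) -> P1. 3 ppages; refcounts: pp0:2 pp1:2 pp2:2
Op 2: fork(P1) -> P2. 3 ppages; refcounts: pp0:3 pp1:3 pp2:3
Op 3: write(P1, v2, 179). refcount(pp2)=3>1 -> COPY to pp3. 4 ppages; refcounts: pp0:3 pp1:3 pp2:2 pp3:1
Op 4: read(P1, v2) -> 179. No state change.
Op 5: write(P2, v0, 191). refcount(pp0)=3>1 -> COPY to pp4. 5 ppages; refcounts: pp0:2 pp1:3 pp2:2 pp3:1 pp4:1
Op 6: read(P2, v0) -> 191. No state change.
Op 7: write(P2, v0, 123). refcount(pp4)=1 -> write in place. 5 ppages; refcounts: pp0:2 pp1:3 pp2:2 pp3:1 pp4:1
P0: v0 -> pp0 = 22
P1: v0 -> pp0 = 22
P2: v0 -> pp4 = 123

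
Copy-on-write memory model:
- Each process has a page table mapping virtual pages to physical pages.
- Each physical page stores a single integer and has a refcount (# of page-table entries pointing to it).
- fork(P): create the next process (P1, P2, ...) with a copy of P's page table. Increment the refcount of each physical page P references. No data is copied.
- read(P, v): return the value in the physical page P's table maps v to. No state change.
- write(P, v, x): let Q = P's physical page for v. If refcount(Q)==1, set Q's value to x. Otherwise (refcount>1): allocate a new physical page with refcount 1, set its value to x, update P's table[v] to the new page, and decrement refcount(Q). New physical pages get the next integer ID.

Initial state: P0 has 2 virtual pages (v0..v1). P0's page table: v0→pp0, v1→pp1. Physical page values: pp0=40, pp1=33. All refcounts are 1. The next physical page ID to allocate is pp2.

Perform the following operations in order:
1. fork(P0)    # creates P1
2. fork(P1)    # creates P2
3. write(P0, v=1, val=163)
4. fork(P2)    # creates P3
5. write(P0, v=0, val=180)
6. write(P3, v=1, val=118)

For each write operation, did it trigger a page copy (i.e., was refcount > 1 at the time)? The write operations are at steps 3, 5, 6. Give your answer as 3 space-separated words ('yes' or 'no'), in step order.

Op 1: fork(P0) -> P1. 2 ppages; refcounts: pp0:2 pp1:2
Op 2: fork(P1) -> P2. 2 ppages; refcounts: pp0:3 pp1:3
Op 3: write(P0, v1, 163). refcount(pp1)=3>1 -> COPY to pp2. 3 ppages; refcounts: pp0:3 pp1:2 pp2:1
Op 4: fork(P2) -> P3. 3 ppages; refcounts: pp0:4 pp1:3 pp2:1
Op 5: write(P0, v0, 180). refcount(pp0)=4>1 -> COPY to pp3. 4 ppages; refcounts: pp0:3 pp1:3 pp2:1 pp3:1
Op 6: write(P3, v1, 118). refcount(pp1)=3>1 -> COPY to pp4. 5 ppages; refcounts: pp0:3 pp1:2 pp2:1 pp3:1 pp4:1

yes yes yes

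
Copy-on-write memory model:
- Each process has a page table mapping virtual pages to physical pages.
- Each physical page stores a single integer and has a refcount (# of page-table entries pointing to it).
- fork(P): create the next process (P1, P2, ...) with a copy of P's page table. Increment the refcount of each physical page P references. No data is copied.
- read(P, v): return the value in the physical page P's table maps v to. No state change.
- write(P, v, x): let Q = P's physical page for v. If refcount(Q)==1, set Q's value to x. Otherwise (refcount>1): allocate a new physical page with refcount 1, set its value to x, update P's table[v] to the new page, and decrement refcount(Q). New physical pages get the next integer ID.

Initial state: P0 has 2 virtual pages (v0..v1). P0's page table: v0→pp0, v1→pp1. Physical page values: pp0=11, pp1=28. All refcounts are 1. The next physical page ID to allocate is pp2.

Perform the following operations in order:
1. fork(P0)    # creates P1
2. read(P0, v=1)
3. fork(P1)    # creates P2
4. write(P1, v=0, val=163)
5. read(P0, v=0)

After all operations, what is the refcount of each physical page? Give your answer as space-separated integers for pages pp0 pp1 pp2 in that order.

Answer: 2 3 1

Derivation:
Op 1: fork(P0) -> P1. 2 ppages; refcounts: pp0:2 pp1:2
Op 2: read(P0, v1) -> 28. No state change.
Op 3: fork(P1) -> P2. 2 ppages; refcounts: pp0:3 pp1:3
Op 4: write(P1, v0, 163). refcount(pp0)=3>1 -> COPY to pp2. 3 ppages; refcounts: pp0:2 pp1:3 pp2:1
Op 5: read(P0, v0) -> 11. No state change.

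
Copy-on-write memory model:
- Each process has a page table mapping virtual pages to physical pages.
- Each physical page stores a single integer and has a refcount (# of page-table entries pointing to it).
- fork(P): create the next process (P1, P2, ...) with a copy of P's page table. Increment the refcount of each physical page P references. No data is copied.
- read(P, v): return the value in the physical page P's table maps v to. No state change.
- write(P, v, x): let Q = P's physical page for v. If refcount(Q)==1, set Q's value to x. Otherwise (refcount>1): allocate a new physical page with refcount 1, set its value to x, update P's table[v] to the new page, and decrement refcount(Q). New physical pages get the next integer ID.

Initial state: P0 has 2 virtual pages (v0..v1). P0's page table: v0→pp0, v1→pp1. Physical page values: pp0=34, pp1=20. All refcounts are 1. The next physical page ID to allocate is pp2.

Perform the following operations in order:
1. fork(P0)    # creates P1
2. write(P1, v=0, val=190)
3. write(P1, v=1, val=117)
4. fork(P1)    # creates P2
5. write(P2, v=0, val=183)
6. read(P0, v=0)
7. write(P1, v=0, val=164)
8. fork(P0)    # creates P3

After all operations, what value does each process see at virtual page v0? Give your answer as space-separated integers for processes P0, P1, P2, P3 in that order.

Answer: 34 164 183 34

Derivation:
Op 1: fork(P0) -> P1. 2 ppages; refcounts: pp0:2 pp1:2
Op 2: write(P1, v0, 190). refcount(pp0)=2>1 -> COPY to pp2. 3 ppages; refcounts: pp0:1 pp1:2 pp2:1
Op 3: write(P1, v1, 117). refcount(pp1)=2>1 -> COPY to pp3. 4 ppages; refcounts: pp0:1 pp1:1 pp2:1 pp3:1
Op 4: fork(P1) -> P2. 4 ppages; refcounts: pp0:1 pp1:1 pp2:2 pp3:2
Op 5: write(P2, v0, 183). refcount(pp2)=2>1 -> COPY to pp4. 5 ppages; refcounts: pp0:1 pp1:1 pp2:1 pp3:2 pp4:1
Op 6: read(P0, v0) -> 34. No state change.
Op 7: write(P1, v0, 164). refcount(pp2)=1 -> write in place. 5 ppages; refcounts: pp0:1 pp1:1 pp2:1 pp3:2 pp4:1
Op 8: fork(P0) -> P3. 5 ppages; refcounts: pp0:2 pp1:2 pp2:1 pp3:2 pp4:1
P0: v0 -> pp0 = 34
P1: v0 -> pp2 = 164
P2: v0 -> pp4 = 183
P3: v0 -> pp0 = 34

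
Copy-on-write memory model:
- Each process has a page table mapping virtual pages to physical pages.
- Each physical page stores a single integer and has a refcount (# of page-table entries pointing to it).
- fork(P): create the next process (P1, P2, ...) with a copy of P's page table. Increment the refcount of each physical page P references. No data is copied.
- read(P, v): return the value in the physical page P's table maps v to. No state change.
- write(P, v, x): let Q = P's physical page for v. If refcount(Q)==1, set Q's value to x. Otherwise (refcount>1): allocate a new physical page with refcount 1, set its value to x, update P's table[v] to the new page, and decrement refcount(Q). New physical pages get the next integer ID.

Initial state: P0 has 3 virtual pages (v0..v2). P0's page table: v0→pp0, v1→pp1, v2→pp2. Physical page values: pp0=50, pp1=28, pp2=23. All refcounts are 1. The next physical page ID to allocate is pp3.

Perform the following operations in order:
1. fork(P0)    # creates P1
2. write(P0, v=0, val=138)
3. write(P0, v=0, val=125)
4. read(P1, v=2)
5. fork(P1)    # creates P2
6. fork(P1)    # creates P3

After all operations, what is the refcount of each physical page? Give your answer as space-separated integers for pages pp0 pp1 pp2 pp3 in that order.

Op 1: fork(P0) -> P1. 3 ppages; refcounts: pp0:2 pp1:2 pp2:2
Op 2: write(P0, v0, 138). refcount(pp0)=2>1 -> COPY to pp3. 4 ppages; refcounts: pp0:1 pp1:2 pp2:2 pp3:1
Op 3: write(P0, v0, 125). refcount(pp3)=1 -> write in place. 4 ppages; refcounts: pp0:1 pp1:2 pp2:2 pp3:1
Op 4: read(P1, v2) -> 23. No state change.
Op 5: fork(P1) -> P2. 4 ppages; refcounts: pp0:2 pp1:3 pp2:3 pp3:1
Op 6: fork(P1) -> P3. 4 ppages; refcounts: pp0:3 pp1:4 pp2:4 pp3:1

Answer: 3 4 4 1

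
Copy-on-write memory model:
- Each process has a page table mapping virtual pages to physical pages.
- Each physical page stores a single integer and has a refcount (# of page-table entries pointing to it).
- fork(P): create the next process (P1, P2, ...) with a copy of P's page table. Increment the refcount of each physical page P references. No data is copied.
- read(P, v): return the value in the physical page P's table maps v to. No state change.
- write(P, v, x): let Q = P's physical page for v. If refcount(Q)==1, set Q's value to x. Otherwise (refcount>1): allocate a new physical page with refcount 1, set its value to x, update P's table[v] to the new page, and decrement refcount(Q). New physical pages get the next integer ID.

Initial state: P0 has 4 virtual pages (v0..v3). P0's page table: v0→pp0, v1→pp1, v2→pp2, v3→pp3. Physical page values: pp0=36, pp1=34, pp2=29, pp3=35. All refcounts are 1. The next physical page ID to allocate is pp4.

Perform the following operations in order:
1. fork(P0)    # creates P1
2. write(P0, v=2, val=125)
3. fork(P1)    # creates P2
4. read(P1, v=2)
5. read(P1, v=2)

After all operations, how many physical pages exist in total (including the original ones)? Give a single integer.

Answer: 5

Derivation:
Op 1: fork(P0) -> P1. 4 ppages; refcounts: pp0:2 pp1:2 pp2:2 pp3:2
Op 2: write(P0, v2, 125). refcount(pp2)=2>1 -> COPY to pp4. 5 ppages; refcounts: pp0:2 pp1:2 pp2:1 pp3:2 pp4:1
Op 3: fork(P1) -> P2. 5 ppages; refcounts: pp0:3 pp1:3 pp2:2 pp3:3 pp4:1
Op 4: read(P1, v2) -> 29. No state change.
Op 5: read(P1, v2) -> 29. No state change.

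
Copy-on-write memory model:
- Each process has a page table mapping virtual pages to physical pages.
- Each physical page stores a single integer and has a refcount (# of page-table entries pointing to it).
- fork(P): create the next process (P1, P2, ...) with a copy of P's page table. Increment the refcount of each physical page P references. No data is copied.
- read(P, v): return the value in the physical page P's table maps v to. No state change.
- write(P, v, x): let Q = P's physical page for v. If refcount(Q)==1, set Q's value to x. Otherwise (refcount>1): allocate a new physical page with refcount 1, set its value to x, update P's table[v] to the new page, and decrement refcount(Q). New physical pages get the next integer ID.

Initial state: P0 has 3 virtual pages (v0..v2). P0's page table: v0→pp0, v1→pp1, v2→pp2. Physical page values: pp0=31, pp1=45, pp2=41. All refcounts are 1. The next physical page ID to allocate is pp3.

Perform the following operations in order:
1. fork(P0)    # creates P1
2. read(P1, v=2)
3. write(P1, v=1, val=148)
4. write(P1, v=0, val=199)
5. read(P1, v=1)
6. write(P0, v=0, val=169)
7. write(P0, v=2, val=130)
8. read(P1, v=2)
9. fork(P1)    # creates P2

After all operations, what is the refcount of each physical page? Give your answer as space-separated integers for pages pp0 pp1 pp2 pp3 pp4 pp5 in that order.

Answer: 1 1 2 2 2 1

Derivation:
Op 1: fork(P0) -> P1. 3 ppages; refcounts: pp0:2 pp1:2 pp2:2
Op 2: read(P1, v2) -> 41. No state change.
Op 3: write(P1, v1, 148). refcount(pp1)=2>1 -> COPY to pp3. 4 ppages; refcounts: pp0:2 pp1:1 pp2:2 pp3:1
Op 4: write(P1, v0, 199). refcount(pp0)=2>1 -> COPY to pp4. 5 ppages; refcounts: pp0:1 pp1:1 pp2:2 pp3:1 pp4:1
Op 5: read(P1, v1) -> 148. No state change.
Op 6: write(P0, v0, 169). refcount(pp0)=1 -> write in place. 5 ppages; refcounts: pp0:1 pp1:1 pp2:2 pp3:1 pp4:1
Op 7: write(P0, v2, 130). refcount(pp2)=2>1 -> COPY to pp5. 6 ppages; refcounts: pp0:1 pp1:1 pp2:1 pp3:1 pp4:1 pp5:1
Op 8: read(P1, v2) -> 41. No state change.
Op 9: fork(P1) -> P2. 6 ppages; refcounts: pp0:1 pp1:1 pp2:2 pp3:2 pp4:2 pp5:1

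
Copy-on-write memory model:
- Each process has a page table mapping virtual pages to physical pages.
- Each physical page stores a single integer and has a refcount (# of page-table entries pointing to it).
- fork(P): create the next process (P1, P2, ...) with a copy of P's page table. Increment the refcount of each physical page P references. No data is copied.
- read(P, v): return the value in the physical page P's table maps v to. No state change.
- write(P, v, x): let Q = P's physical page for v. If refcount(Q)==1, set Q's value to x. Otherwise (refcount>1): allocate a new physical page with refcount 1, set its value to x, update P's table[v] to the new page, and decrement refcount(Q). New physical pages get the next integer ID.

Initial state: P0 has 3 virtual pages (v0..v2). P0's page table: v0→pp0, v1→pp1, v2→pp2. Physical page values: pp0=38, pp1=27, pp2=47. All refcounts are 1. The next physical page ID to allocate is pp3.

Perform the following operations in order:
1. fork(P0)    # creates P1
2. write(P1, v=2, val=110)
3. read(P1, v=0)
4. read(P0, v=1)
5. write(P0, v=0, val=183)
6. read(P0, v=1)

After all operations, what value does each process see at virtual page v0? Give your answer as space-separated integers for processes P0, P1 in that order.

Op 1: fork(P0) -> P1. 3 ppages; refcounts: pp0:2 pp1:2 pp2:2
Op 2: write(P1, v2, 110). refcount(pp2)=2>1 -> COPY to pp3. 4 ppages; refcounts: pp0:2 pp1:2 pp2:1 pp3:1
Op 3: read(P1, v0) -> 38. No state change.
Op 4: read(P0, v1) -> 27. No state change.
Op 5: write(P0, v0, 183). refcount(pp0)=2>1 -> COPY to pp4. 5 ppages; refcounts: pp0:1 pp1:2 pp2:1 pp3:1 pp4:1
Op 6: read(P0, v1) -> 27. No state change.
P0: v0 -> pp4 = 183
P1: v0 -> pp0 = 38

Answer: 183 38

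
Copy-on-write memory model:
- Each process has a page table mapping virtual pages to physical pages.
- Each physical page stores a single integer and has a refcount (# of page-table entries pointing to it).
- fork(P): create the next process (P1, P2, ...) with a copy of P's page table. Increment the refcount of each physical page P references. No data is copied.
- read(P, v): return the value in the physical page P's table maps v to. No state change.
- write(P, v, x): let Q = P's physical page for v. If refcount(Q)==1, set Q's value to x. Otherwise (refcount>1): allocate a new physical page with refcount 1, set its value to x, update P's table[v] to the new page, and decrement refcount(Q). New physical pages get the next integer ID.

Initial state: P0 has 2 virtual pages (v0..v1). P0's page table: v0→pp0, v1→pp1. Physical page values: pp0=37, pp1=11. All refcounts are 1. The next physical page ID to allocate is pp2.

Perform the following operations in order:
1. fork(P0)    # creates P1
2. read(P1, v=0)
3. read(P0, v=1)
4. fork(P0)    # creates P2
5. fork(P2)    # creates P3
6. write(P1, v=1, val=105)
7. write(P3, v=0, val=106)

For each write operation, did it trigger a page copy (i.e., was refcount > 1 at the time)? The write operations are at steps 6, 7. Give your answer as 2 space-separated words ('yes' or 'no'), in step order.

Op 1: fork(P0) -> P1. 2 ppages; refcounts: pp0:2 pp1:2
Op 2: read(P1, v0) -> 37. No state change.
Op 3: read(P0, v1) -> 11. No state change.
Op 4: fork(P0) -> P2. 2 ppages; refcounts: pp0:3 pp1:3
Op 5: fork(P2) -> P3. 2 ppages; refcounts: pp0:4 pp1:4
Op 6: write(P1, v1, 105). refcount(pp1)=4>1 -> COPY to pp2. 3 ppages; refcounts: pp0:4 pp1:3 pp2:1
Op 7: write(P3, v0, 106). refcount(pp0)=4>1 -> COPY to pp3. 4 ppages; refcounts: pp0:3 pp1:3 pp2:1 pp3:1

yes yes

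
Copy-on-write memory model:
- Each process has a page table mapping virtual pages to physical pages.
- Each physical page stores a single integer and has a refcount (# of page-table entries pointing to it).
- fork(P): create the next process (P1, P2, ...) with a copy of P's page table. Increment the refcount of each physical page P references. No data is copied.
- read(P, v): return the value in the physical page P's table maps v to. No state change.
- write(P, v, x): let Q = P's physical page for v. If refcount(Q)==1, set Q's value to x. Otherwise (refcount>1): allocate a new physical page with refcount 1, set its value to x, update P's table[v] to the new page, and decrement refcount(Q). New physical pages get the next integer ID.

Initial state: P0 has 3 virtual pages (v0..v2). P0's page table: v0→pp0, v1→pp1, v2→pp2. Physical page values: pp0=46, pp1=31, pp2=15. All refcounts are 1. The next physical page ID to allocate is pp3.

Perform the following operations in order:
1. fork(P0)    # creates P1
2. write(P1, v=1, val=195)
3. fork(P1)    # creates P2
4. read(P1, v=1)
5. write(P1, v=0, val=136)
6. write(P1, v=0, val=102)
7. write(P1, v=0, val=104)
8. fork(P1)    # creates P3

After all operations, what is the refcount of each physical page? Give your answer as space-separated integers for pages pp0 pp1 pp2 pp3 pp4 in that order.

Answer: 2 1 4 3 2

Derivation:
Op 1: fork(P0) -> P1. 3 ppages; refcounts: pp0:2 pp1:2 pp2:2
Op 2: write(P1, v1, 195). refcount(pp1)=2>1 -> COPY to pp3. 4 ppages; refcounts: pp0:2 pp1:1 pp2:2 pp3:1
Op 3: fork(P1) -> P2. 4 ppages; refcounts: pp0:3 pp1:1 pp2:3 pp3:2
Op 4: read(P1, v1) -> 195. No state change.
Op 5: write(P1, v0, 136). refcount(pp0)=3>1 -> COPY to pp4. 5 ppages; refcounts: pp0:2 pp1:1 pp2:3 pp3:2 pp4:1
Op 6: write(P1, v0, 102). refcount(pp4)=1 -> write in place. 5 ppages; refcounts: pp0:2 pp1:1 pp2:3 pp3:2 pp4:1
Op 7: write(P1, v0, 104). refcount(pp4)=1 -> write in place. 5 ppages; refcounts: pp0:2 pp1:1 pp2:3 pp3:2 pp4:1
Op 8: fork(P1) -> P3. 5 ppages; refcounts: pp0:2 pp1:1 pp2:4 pp3:3 pp4:2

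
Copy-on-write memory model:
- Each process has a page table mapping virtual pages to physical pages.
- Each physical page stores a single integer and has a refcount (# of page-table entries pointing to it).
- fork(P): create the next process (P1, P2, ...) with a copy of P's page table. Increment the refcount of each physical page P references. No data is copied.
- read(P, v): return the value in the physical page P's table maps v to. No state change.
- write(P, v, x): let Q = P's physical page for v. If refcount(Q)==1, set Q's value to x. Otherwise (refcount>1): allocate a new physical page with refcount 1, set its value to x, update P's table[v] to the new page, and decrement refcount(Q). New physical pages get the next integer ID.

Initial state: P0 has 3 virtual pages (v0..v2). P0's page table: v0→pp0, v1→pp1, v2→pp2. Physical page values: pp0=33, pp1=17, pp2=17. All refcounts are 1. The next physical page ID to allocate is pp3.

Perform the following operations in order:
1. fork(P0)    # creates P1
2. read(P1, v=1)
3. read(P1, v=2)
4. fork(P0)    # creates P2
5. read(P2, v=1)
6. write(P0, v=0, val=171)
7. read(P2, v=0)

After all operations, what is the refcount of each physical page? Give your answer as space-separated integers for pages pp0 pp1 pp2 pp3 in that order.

Answer: 2 3 3 1

Derivation:
Op 1: fork(P0) -> P1. 3 ppages; refcounts: pp0:2 pp1:2 pp2:2
Op 2: read(P1, v1) -> 17. No state change.
Op 3: read(P1, v2) -> 17. No state change.
Op 4: fork(P0) -> P2. 3 ppages; refcounts: pp0:3 pp1:3 pp2:3
Op 5: read(P2, v1) -> 17. No state change.
Op 6: write(P0, v0, 171). refcount(pp0)=3>1 -> COPY to pp3. 4 ppages; refcounts: pp0:2 pp1:3 pp2:3 pp3:1
Op 7: read(P2, v0) -> 33. No state change.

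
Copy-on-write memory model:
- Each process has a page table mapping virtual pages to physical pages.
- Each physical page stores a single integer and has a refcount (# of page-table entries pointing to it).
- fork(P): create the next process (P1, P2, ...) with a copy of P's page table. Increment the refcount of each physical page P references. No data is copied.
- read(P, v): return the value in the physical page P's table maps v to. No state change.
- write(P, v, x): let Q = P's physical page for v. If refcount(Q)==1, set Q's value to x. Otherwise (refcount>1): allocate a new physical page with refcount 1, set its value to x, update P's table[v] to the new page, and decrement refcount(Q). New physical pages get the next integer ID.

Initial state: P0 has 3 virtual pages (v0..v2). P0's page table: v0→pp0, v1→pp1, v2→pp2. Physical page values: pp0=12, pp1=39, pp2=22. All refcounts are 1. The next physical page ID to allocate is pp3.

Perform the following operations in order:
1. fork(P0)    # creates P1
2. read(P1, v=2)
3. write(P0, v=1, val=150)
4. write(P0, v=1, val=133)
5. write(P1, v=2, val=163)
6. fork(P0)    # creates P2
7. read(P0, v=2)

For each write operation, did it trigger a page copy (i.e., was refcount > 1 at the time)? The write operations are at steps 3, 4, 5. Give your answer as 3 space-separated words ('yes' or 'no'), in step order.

Op 1: fork(P0) -> P1. 3 ppages; refcounts: pp0:2 pp1:2 pp2:2
Op 2: read(P1, v2) -> 22. No state change.
Op 3: write(P0, v1, 150). refcount(pp1)=2>1 -> COPY to pp3. 4 ppages; refcounts: pp0:2 pp1:1 pp2:2 pp3:1
Op 4: write(P0, v1, 133). refcount(pp3)=1 -> write in place. 4 ppages; refcounts: pp0:2 pp1:1 pp2:2 pp3:1
Op 5: write(P1, v2, 163). refcount(pp2)=2>1 -> COPY to pp4. 5 ppages; refcounts: pp0:2 pp1:1 pp2:1 pp3:1 pp4:1
Op 6: fork(P0) -> P2. 5 ppages; refcounts: pp0:3 pp1:1 pp2:2 pp3:2 pp4:1
Op 7: read(P0, v2) -> 22. No state change.

yes no yes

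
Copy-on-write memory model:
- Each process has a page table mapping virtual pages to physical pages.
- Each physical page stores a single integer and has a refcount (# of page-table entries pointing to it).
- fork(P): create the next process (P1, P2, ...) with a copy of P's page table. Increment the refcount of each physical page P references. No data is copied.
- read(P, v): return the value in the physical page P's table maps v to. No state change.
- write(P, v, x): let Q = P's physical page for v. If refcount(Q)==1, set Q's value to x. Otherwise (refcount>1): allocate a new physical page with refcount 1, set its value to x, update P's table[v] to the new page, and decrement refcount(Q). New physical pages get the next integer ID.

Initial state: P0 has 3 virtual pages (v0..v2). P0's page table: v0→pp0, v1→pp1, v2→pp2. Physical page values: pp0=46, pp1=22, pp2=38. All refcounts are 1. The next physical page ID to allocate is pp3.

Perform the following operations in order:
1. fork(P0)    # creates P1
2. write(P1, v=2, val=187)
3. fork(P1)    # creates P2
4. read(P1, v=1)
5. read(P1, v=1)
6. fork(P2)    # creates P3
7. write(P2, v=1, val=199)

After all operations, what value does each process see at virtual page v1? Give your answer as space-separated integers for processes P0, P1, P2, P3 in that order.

Op 1: fork(P0) -> P1. 3 ppages; refcounts: pp0:2 pp1:2 pp2:2
Op 2: write(P1, v2, 187). refcount(pp2)=2>1 -> COPY to pp3. 4 ppages; refcounts: pp0:2 pp1:2 pp2:1 pp3:1
Op 3: fork(P1) -> P2. 4 ppages; refcounts: pp0:3 pp1:3 pp2:1 pp3:2
Op 4: read(P1, v1) -> 22. No state change.
Op 5: read(P1, v1) -> 22. No state change.
Op 6: fork(P2) -> P3. 4 ppages; refcounts: pp0:4 pp1:4 pp2:1 pp3:3
Op 7: write(P2, v1, 199). refcount(pp1)=4>1 -> COPY to pp4. 5 ppages; refcounts: pp0:4 pp1:3 pp2:1 pp3:3 pp4:1
P0: v1 -> pp1 = 22
P1: v1 -> pp1 = 22
P2: v1 -> pp4 = 199
P3: v1 -> pp1 = 22

Answer: 22 22 199 22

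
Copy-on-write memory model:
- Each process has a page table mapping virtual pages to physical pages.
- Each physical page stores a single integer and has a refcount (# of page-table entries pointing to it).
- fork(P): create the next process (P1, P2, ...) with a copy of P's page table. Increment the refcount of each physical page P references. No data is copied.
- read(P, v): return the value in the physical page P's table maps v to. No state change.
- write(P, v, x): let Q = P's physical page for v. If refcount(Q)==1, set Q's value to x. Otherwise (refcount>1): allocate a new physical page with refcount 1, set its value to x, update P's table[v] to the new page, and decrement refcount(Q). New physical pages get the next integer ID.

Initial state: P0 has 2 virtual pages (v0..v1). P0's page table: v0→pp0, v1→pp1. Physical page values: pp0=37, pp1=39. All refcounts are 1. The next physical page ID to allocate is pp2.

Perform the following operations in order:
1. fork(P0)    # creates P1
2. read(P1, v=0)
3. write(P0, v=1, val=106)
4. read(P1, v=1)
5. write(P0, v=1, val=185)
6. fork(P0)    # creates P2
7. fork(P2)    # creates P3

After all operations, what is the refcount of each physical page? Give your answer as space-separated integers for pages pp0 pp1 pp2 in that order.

Answer: 4 1 3

Derivation:
Op 1: fork(P0) -> P1. 2 ppages; refcounts: pp0:2 pp1:2
Op 2: read(P1, v0) -> 37. No state change.
Op 3: write(P0, v1, 106). refcount(pp1)=2>1 -> COPY to pp2. 3 ppages; refcounts: pp0:2 pp1:1 pp2:1
Op 4: read(P1, v1) -> 39. No state change.
Op 5: write(P0, v1, 185). refcount(pp2)=1 -> write in place. 3 ppages; refcounts: pp0:2 pp1:1 pp2:1
Op 6: fork(P0) -> P2. 3 ppages; refcounts: pp0:3 pp1:1 pp2:2
Op 7: fork(P2) -> P3. 3 ppages; refcounts: pp0:4 pp1:1 pp2:3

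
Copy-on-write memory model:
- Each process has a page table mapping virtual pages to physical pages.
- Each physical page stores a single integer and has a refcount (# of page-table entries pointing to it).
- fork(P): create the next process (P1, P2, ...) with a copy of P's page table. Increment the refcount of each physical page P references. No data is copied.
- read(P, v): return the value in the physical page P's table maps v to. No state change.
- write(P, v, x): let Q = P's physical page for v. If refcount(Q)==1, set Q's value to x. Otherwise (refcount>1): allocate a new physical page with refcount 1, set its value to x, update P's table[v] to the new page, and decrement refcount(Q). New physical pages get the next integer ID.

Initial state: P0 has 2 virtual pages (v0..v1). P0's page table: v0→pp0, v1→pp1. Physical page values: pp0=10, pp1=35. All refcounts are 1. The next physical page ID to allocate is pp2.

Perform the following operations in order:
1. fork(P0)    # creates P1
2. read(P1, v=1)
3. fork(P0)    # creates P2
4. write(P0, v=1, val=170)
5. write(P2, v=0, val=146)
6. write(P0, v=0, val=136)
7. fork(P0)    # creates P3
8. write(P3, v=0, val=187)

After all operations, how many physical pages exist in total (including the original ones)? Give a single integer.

Op 1: fork(P0) -> P1. 2 ppages; refcounts: pp0:2 pp1:2
Op 2: read(P1, v1) -> 35. No state change.
Op 3: fork(P0) -> P2. 2 ppages; refcounts: pp0:3 pp1:3
Op 4: write(P0, v1, 170). refcount(pp1)=3>1 -> COPY to pp2. 3 ppages; refcounts: pp0:3 pp1:2 pp2:1
Op 5: write(P2, v0, 146). refcount(pp0)=3>1 -> COPY to pp3. 4 ppages; refcounts: pp0:2 pp1:2 pp2:1 pp3:1
Op 6: write(P0, v0, 136). refcount(pp0)=2>1 -> COPY to pp4. 5 ppages; refcounts: pp0:1 pp1:2 pp2:1 pp3:1 pp4:1
Op 7: fork(P0) -> P3. 5 ppages; refcounts: pp0:1 pp1:2 pp2:2 pp3:1 pp4:2
Op 8: write(P3, v0, 187). refcount(pp4)=2>1 -> COPY to pp5. 6 ppages; refcounts: pp0:1 pp1:2 pp2:2 pp3:1 pp4:1 pp5:1

Answer: 6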